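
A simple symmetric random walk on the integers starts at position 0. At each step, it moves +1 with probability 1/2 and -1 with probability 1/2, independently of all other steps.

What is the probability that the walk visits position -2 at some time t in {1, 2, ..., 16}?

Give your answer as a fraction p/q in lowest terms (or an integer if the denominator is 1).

Count via complement. Let g(t,s) = #length-t paths at position s with S_1..S_t all ≠ -2.
g(t,s) = g(t-1,s-1) + g(t-1,s+1) for s ≠ -2; g(t,-2) = 0.
t=0: g(0,0)=1
t=1: g(1,-1)=1 g(1,1)=1
t=2: g(2,0)=2 g(2,2)=1
t=3: g(3,-1)=2 g(3,1)=3 g(3,3)=1
t=4: g(4,0)=5 g(4,2)=4 g(4,4)=1
t=5: g(5,-1)=5 g(5,1)=9 g(5,3)=5 g(5,5)=1
t=6: g(6,0)=14 g(6,2)=14 g(6,4)=6 g(6,6)=1
t=7: g(7,-1)=14 g(7,1)=28 g(7,3)=20 g(7,5)=7 g(7,7)=1
t=8: g(8,0)=42 g(8,2)=48 g(8,4)=27 g(8,6)=8 g(8,8)=1
t=9: g(9,-1)=42 g(9,1)=90 g(9,3)=75 g(9,5)=35 g(9,7)=9 g(9,9)=1
t=10: g(10,0)=132 g(10,2)=165 g(10,4)=110 g(10,6)=44 g(10,8)=10 g(10,10)=1
t=11: g(11,-1)=132 g(11,1)=297 g(11,3)=275 g(11,5)=154 g(11,7)=54 g(11,9)=11 g(11,11)=1
t=12: g(12,0)=429 g(12,2)=572 g(12,4)=429 g(12,6)=208 g(12,8)=65 g(12,10)=12 g(12,12)=1
t=13: g(13,-1)=429 g(13,1)=1001 g(13,3)=1001 g(13,5)=637 g(13,7)=273 g(13,9)=77 g(13,11)=13 g(13,13)=1
t=14: g(14,0)=1430 g(14,2)=2002 g(14,4)=1638 g(14,6)=910 g(14,8)=350 g(14,10)=90 g(14,12)=14 g(14,14)=1
t=15: g(15,-1)=1430 g(15,1)=3432 g(15,3)=3640 g(15,5)=2548 g(15,7)=1260 g(15,9)=440 g(15,11)=104 g(15,13)=15 g(15,15)=1
t=16: g(16,0)=4862 g(16,2)=7072 g(16,4)=6188 g(16,6)=3808 g(16,8)=1700 g(16,10)=544 g(16,12)=119 g(16,14)=16 g(16,16)=1
Paths never hitting -2: Σ_s g(16,s) = 24310
Paths hitting -2: 2^16 - 24310 = 41226
P = 41226/65536 = 20613/32768

Answer: 20613/32768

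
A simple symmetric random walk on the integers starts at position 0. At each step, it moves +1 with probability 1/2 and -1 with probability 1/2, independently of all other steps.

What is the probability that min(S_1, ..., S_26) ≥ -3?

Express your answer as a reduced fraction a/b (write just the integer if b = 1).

Let f(t,s) = #length-t paths at position s with S_1..S_t all ≥ -3.
f(t,s) = f(t-1,s-1) + f(t-1,s+1) for s ≥ -3; f(t,s) = 0 for s < -3.
t=0: f(0,0)=1
t=1: f(1,-1)=1 f(1,1)=1
t=2: f(2,-2)=1 f(2,0)=2 f(2,2)=1
t=3: f(3,-3)=1 f(3,-1)=3 f(3,1)=3 f(3,3)=1
t=4: f(4,-2)=4 f(4,0)=6 f(4,2)=4 f(4,4)=1
t=5: f(5,-3)=4 f(5,-1)=10 f(5,1)=10 f(5,3)=5 f(5,5)=1
t=6: f(6,-2)=14 f(6,0)=20 f(6,2)=15 f(6,4)=6 f(6,6)=1
t=7: f(7,-3)=14 f(7,-1)=34 f(7,1)=35 f(7,3)=21 f(7,5)=7 f(7,7)=1
t=8: f(8,-2)=48 f(8,0)=69 f(8,2)=56 f(8,4)=28 f(8,6)=8 f(8,8)=1
t=9: f(9,-3)=48 f(9,-1)=117 f(9,1)=125 f(9,3)=84 f(9,5)=36 f(9,7)=9 f(9,9)=1
t=10: f(10,-2)=165 f(10,0)=242 f(10,2)=209 f(10,4)=120 f(10,6)=45 f(10,8)=10 f(10,10)=1
t=11: f(11,-3)=165 f(11,-1)=407 f(11,1)=451 f(11,3)=329 f(11,5)=165 f(11,7)=55 f(11,9)=11 f(11,11)=1
t=12: f(12,-2)=572 f(12,0)=858 f(12,2)=780 f(12,4)=494 f(12,6)=220 f(12,8)=66 f(12,10)=12 f(12,12)=1
t=13: f(13,-3)=572 f(13,-1)=1430 f(13,1)=1638 f(13,3)=1274 f(13,5)=714 f(13,7)=286 f(13,9)=78 f(13,11)=13 f(13,13)=1
t=14: f(14,-2)=2002 f(14,0)=3068 f(14,2)=2912 f(14,4)=1988 f(14,6)=1000 f(14,8)=364 f(14,10)=91 f(14,12)=14 f(14,14)=1
t=15: f(15,-3)=2002 f(15,-1)=5070 f(15,1)=5980 f(15,3)=4900 f(15,5)=2988 f(15,7)=1364 f(15,9)=455 f(15,11)=105 f(15,13)=15 f(15,15)=1
t=16: f(16,-2)=7072 f(16,0)=11050 f(16,2)=10880 f(16,4)=7888 f(16,6)=4352 f(16,8)=1819 f(16,10)=560 f(16,12)=120 f(16,14)=16 f(16,16)=1
t=17: f(17,-3)=7072 f(17,-1)=18122 f(17,1)=21930 f(17,3)=18768 f(17,5)=12240 f(17,7)=6171 f(17,9)=2379 f(17,11)=680 f(17,13)=136 f(17,15)=17 f(17,17)=1
t=18: f(18,-2)=25194 f(18,0)=40052 f(18,2)=40698 f(18,4)=31008 f(18,6)=18411 f(18,8)=8550 f(18,10)=3059 f(18,12)=816 f(18,14)=153 f(18,16)=18 f(18,18)=1
t=19: f(19,-3)=25194 f(19,-1)=65246 f(19,1)=80750 f(19,3)=71706 f(19,5)=49419 f(19,7)=26961 f(19,9)=11609 f(19,11)=3875 f(19,13)=969 f(19,15)=171 f(19,17)=19 f(19,19)=1
t=20: f(20,-2)=90440 f(20,0)=145996 f(20,2)=152456 f(20,4)=121125 f(20,6)=76380 f(20,8)=38570 f(20,10)=15484 f(20,12)=4844 f(20,14)=1140 f(20,16)=190 f(20,18)=20 f(20,20)=1
t=21: f(21,-3)=90440 f(21,-1)=236436 f(21,1)=298452 f(21,3)=273581 f(21,5)=197505 f(21,7)=114950 f(21,9)=54054 f(21,11)=20328 f(21,13)=5984 f(21,15)=1330 f(21,17)=210 f(21,19)=21 f(21,21)=1
t=22: f(22,-2)=326876 f(22,0)=534888 f(22,2)=572033 f(22,4)=471086 f(22,6)=312455 f(22,8)=169004 f(22,10)=74382 f(22,12)=26312 f(22,14)=7314 f(22,16)=1540 f(22,18)=231 f(22,20)=22 f(22,22)=1
t=23: f(23,-3)=326876 f(23,-1)=861764 f(23,1)=1106921 f(23,3)=1043119 f(23,5)=783541 f(23,7)=481459 f(23,9)=243386 f(23,11)=100694 f(23,13)=33626 f(23,15)=8854 f(23,17)=1771 f(23,19)=253 f(23,21)=23 f(23,23)=1
t=24: f(24,-2)=1188640 f(24,0)=1968685 f(24,2)=2150040 f(24,4)=1826660 f(24,6)=1265000 f(24,8)=724845 f(24,10)=344080 f(24,12)=134320 f(24,14)=42480 f(24,16)=10625 f(24,18)=2024 f(24,20)=276 f(24,22)=24 f(24,24)=1
t=25: f(25,-3)=1188640 f(25,-1)=3157325 f(25,1)=4118725 f(25,3)=3976700 f(25,5)=3091660 f(25,7)=1989845 f(25,9)=1068925 f(25,11)=478400 f(25,13)=176800 f(25,15)=53105 f(25,17)=12649 f(25,19)=2300 f(25,21)=300 f(25,23)=25 f(25,25)=1
t=26: f(26,-2)=4345965 f(26,0)=7276050 f(26,2)=8095425 f(26,4)=7068360 f(26,6)=5081505 f(26,8)=3058770 f(26,10)=1547325 f(26,12)=655200 f(26,14)=229905 f(26,16)=65754 f(26,18)=14949 f(26,20)=2600 f(26,22)=325 f(26,24)=26 f(26,26)=1
Σ_s f(26,s) = 37442160
P = 37442160/67108864 = 2340135/4194304

Answer: 2340135/4194304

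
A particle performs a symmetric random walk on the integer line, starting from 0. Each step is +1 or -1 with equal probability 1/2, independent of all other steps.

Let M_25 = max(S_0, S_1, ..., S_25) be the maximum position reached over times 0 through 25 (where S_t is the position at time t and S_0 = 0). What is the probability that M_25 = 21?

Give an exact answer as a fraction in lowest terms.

Answer: 75/8388608

Derivation:
Let M_25 = max(S_0,...,S_25). Use the reflection principle: for j ≥ 1, #{paths with M_25 ≥ j} = #{S_25 ≥ j} + #{S_25 ≥ j+1}.
By reflection, #{M_25 ≥ 21} = #{S_25 ≥ 21} + #{S_25 ≥ 22} = 326 + 26 = 352.
#{M_25 ≥ 22} = #{S_25 ≥ 22} + #{S_25 ≥ 23} = 26 + 26 = 52.
#{M_25 = 21} = 352 - 52 = 300.
P(M_25 = 21) = 300/33554432 = 75/8388608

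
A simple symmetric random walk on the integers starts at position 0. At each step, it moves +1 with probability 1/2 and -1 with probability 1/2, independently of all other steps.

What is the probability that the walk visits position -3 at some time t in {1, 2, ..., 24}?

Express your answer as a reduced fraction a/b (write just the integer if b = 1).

Count via complement. Let g(t,s) = #length-t paths at position s with S_1..S_t all ≠ -3.
g(t,s) = g(t-1,s-1) + g(t-1,s+1) for s ≠ -3; g(t,-3) = 0.
t=0: g(0,0)=1
t=1: g(1,-1)=1 g(1,1)=1
t=2: g(2,-2)=1 g(2,0)=2 g(2,2)=1
t=3: g(3,-1)=3 g(3,1)=3 g(3,3)=1
t=4: g(4,-2)=3 g(4,0)=6 g(4,2)=4 g(4,4)=1
t=5: g(5,-1)=9 g(5,1)=10 g(5,3)=5 g(5,5)=1
t=6: g(6,-2)=9 g(6,0)=19 g(6,2)=15 g(6,4)=6 g(6,6)=1
t=7: g(7,-1)=28 g(7,1)=34 g(7,3)=21 g(7,5)=7 g(7,7)=1
t=8: g(8,-2)=28 g(8,0)=62 g(8,2)=55 g(8,4)=28 g(8,6)=8 g(8,8)=1
t=9: g(9,-1)=90 g(9,1)=117 g(9,3)=83 g(9,5)=36 g(9,7)=9 g(9,9)=1
t=10: g(10,-2)=90 g(10,0)=207 g(10,2)=200 g(10,4)=119 g(10,6)=45 g(10,8)=10 g(10,10)=1
t=11: g(11,-1)=297 g(11,1)=407 g(11,3)=319 g(11,5)=164 g(11,7)=55 g(11,9)=11 g(11,11)=1
t=12: g(12,-2)=297 g(12,0)=704 g(12,2)=726 g(12,4)=483 g(12,6)=219 g(12,8)=66 g(12,10)=12 g(12,12)=1
t=13: g(13,-1)=1001 g(13,1)=1430 g(13,3)=1209 g(13,5)=702 g(13,7)=285 g(13,9)=78 g(13,11)=13 g(13,13)=1
t=14: g(14,-2)=1001 g(14,0)=2431 g(14,2)=2639 g(14,4)=1911 g(14,6)=987 g(14,8)=363 g(14,10)=91 g(14,12)=14 g(14,14)=1
t=15: g(15,-1)=3432 g(15,1)=5070 g(15,3)=4550 g(15,5)=2898 g(15,7)=1350 g(15,9)=454 g(15,11)=105 g(15,13)=15 g(15,15)=1
t=16: g(16,-2)=3432 g(16,0)=8502 g(16,2)=9620 g(16,4)=7448 g(16,6)=4248 g(16,8)=1804 g(16,10)=559 g(16,12)=120 g(16,14)=16 g(16,16)=1
t=17: g(17,-1)=11934 g(17,1)=18122 g(17,3)=17068 g(17,5)=11696 g(17,7)=6052 g(17,9)=2363 g(17,11)=679 g(17,13)=136 g(17,15)=17 g(17,17)=1
t=18: g(18,-2)=11934 g(18,0)=30056 g(18,2)=35190 g(18,4)=28764 g(18,6)=17748 g(18,8)=8415 g(18,10)=3042 g(18,12)=815 g(18,14)=153 g(18,16)=18 g(18,18)=1
t=19: g(19,-1)=41990 g(19,1)=65246 g(19,3)=63954 g(19,5)=46512 g(19,7)=26163 g(19,9)=11457 g(19,11)=3857 g(19,13)=968 g(19,15)=171 g(19,17)=19 g(19,19)=1
t=20: g(20,-2)=41990 g(20,0)=107236 g(20,2)=129200 g(20,4)=110466 g(20,6)=72675 g(20,8)=37620 g(20,10)=15314 g(20,12)=4825 g(20,14)=1139 g(20,16)=190 g(20,18)=20 g(20,20)=1
t=21: g(21,-1)=149226 g(21,1)=236436 g(21,3)=239666 g(21,5)=183141 g(21,7)=110295 g(21,9)=52934 g(21,11)=20139 g(21,13)=5964 g(21,15)=1329 g(21,17)=210 g(21,19)=21 g(21,21)=1
t=22: g(22,-2)=149226 g(22,0)=385662 g(22,2)=476102 g(22,4)=422807 g(22,6)=293436 g(22,8)=163229 g(22,10)=73073 g(22,12)=26103 g(22,14)=7293 g(22,16)=1539 g(22,18)=231 g(22,20)=22 g(22,22)=1
t=23: g(23,-1)=534888 g(23,1)=861764 g(23,3)=898909 g(23,5)=716243 g(23,7)=456665 g(23,9)=236302 g(23,11)=99176 g(23,13)=33396 g(23,15)=8832 g(23,17)=1770 g(23,19)=253 g(23,21)=23 g(23,23)=1
t=24: g(24,-2)=534888 g(24,0)=1396652 g(24,2)=1760673 g(24,4)=1615152 g(24,6)=1172908 g(24,8)=692967 g(24,10)=335478 g(24,12)=132572 g(24,14)=42228 g(24,16)=10602 g(24,18)=2023 g(24,20)=276 g(24,22)=24 g(24,24)=1
Paths never hitting -3: Σ_s g(24,s) = 7696444
Paths hitting -3: 2^24 - 7696444 = 9080772
P = 9080772/16777216 = 2270193/4194304

Answer: 2270193/4194304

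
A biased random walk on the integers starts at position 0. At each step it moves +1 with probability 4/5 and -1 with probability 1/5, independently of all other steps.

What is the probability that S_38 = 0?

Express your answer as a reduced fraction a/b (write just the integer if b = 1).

Answer: 388625285349101273088/14551915228366851806640625

Derivation:
To be at 0 after 38 steps: need exactly 19 steps of +1 and 19 of -1.
Number of such sequences: C(38,19) = 35345263800
Each has probability (4/5)^19 · (1/5)^19 = 274877906944/363797880709171295166015625
P = 35345263800 · 274877906944/363797880709171295166015625 = 388625285349101273088/14551915228366851806640625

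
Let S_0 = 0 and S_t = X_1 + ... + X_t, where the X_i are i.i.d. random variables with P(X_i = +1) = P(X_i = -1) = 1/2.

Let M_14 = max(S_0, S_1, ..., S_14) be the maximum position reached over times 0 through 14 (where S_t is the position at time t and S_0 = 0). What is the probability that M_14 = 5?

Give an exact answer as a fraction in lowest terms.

Answer: 1001/16384

Derivation:
Let M_14 = max(S_0,...,S_14). Use the reflection principle: for j ≥ 1, #{paths with M_14 ≥ j} = #{S_14 ≥ j} + #{S_14 ≥ j+1}.
By reflection, #{M_14 ≥ 5} = #{S_14 ≥ 5} + #{S_14 ≥ 6} = 1471 + 1471 = 2942.
#{M_14 ≥ 6} = #{S_14 ≥ 6} + #{S_14 ≥ 7} = 1471 + 470 = 1941.
#{M_14 = 5} = 2942 - 1941 = 1001.
P(M_14 = 5) = 1001/16384 = 1001/16384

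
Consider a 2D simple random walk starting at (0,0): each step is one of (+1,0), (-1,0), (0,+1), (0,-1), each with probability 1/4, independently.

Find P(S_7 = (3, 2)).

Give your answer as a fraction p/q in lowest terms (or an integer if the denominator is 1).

Answer: 245/16384

Derivation:
Let h be the number of horizontal steps (so 7-h are vertical). To end at (3,2) need (h+3)/2 right-steps and ((7-h)+2)/2 up-steps.
Sum over h with 3 ≤ h ≤ 5, h ≡ 1 (mod 2), 7-h ≡ 0 (mod 2):
h=3: C(7,3)·C(3,3)·C(4,3) = 35·1·4 = 140
h=5: C(7,5)·C(5,4)·C(2,2) = 21·5·1 = 105
Total favorable: 245
Total paths: 4^7 = 16384
P = 245/16384 = 245/16384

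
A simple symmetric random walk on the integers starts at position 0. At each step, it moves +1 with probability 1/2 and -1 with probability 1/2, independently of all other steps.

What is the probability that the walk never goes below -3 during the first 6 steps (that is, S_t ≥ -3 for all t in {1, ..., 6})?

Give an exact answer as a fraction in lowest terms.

Let f(t,s) = #length-t paths at position s with S_1..S_t all ≥ -3.
f(t,s) = f(t-1,s-1) + f(t-1,s+1) for s ≥ -3; f(t,s) = 0 for s < -3.
t=0: f(0,0)=1
t=1: f(1,-1)=1 f(1,1)=1
t=2: f(2,-2)=1 f(2,0)=2 f(2,2)=1
t=3: f(3,-3)=1 f(3,-1)=3 f(3,1)=3 f(3,3)=1
t=4: f(4,-2)=4 f(4,0)=6 f(4,2)=4 f(4,4)=1
t=5: f(5,-3)=4 f(5,-1)=10 f(5,1)=10 f(5,3)=5 f(5,5)=1
t=6: f(6,-2)=14 f(6,0)=20 f(6,2)=15 f(6,4)=6 f(6,6)=1
Σ_s f(6,s) = 56
P = 56/64 = 7/8

Answer: 7/8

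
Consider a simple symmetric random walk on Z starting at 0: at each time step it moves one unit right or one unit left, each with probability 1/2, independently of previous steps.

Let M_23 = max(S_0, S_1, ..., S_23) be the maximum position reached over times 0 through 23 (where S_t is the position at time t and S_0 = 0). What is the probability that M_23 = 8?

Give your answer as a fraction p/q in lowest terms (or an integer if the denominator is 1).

Let M_23 = max(S_0,...,S_23). Use the reflection principle: for j ≥ 1, #{paths with M_23 ≥ j} = #{S_23 ≥ j} + #{S_23 ≥ j+1}.
By reflection, #{M_23 ≥ 8} = #{S_23 ≥ 8} + #{S_23 ≥ 9} = 390656 + 390656 = 781312.
#{M_23 ≥ 9} = #{S_23 ≥ 9} + #{S_23 ≥ 10} = 390656 + 145499 = 536155.
#{M_23 = 8} = 781312 - 536155 = 245157.
P(M_23 = 8) = 245157/8388608 = 245157/8388608

Answer: 245157/8388608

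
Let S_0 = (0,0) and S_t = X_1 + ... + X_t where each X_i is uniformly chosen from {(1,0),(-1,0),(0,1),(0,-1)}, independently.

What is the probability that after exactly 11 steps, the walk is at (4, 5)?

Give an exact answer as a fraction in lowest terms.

Answer: 2541/2097152

Derivation:
Let h be the number of horizontal steps (so 11-h are vertical). To end at (4,5) need (h+4)/2 right-steps and ((11-h)+5)/2 up-steps.
Sum over h with 4 ≤ h ≤ 6, h ≡ 0 (mod 2), 11-h ≡ 1 (mod 2):
h=4: C(11,4)·C(4,4)·C(7,6) = 330·1·7 = 2310
h=6: C(11,6)·C(6,5)·C(5,5) = 462·6·1 = 2772
Total favorable: 5082
Total paths: 4^11 = 4194304
P = 5082/4194304 = 2541/2097152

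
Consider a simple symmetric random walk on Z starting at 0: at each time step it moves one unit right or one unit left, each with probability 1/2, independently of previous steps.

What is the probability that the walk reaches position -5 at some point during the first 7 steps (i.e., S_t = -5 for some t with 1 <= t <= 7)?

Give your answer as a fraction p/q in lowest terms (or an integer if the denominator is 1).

Count via complement. Let g(t,s) = #length-t paths at position s with S_1..S_t all ≠ -5.
g(t,s) = g(t-1,s-1) + g(t-1,s+1) for s ≠ -5; g(t,-5) = 0.
t=0: g(0,0)=1
t=1: g(1,-1)=1 g(1,1)=1
t=2: g(2,-2)=1 g(2,0)=2 g(2,2)=1
t=3: g(3,-3)=1 g(3,-1)=3 g(3,1)=3 g(3,3)=1
t=4: g(4,-4)=1 g(4,-2)=4 g(4,0)=6 g(4,2)=4 g(4,4)=1
t=5: g(5,-3)=5 g(5,-1)=10 g(5,1)=10 g(5,3)=5 g(5,5)=1
t=6: g(6,-4)=5 g(6,-2)=15 g(6,0)=20 g(6,2)=15 g(6,4)=6 g(6,6)=1
t=7: g(7,-3)=20 g(7,-1)=35 g(7,1)=35 g(7,3)=21 g(7,5)=7 g(7,7)=1
Paths never hitting -5: Σ_s g(7,s) = 119
Paths hitting -5: 2^7 - 119 = 9
P = 9/128 = 9/128

Answer: 9/128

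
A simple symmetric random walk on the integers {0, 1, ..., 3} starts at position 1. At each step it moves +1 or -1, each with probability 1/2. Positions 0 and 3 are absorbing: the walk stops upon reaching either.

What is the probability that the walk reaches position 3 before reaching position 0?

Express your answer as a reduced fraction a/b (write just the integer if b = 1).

Answer: 1/3

Derivation:
Symmetric walk (p = 1/2): the harmonic-function argument gives P(hit 3 before 0 | start at 1) = a/N.
P = 1/3 = 1/3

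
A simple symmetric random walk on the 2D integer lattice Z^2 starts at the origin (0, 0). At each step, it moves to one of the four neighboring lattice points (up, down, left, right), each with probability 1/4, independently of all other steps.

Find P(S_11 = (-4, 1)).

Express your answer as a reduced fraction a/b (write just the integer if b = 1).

Answer: 27225/2097152

Derivation:
Let h be the number of horizontal steps (so 11-h are vertical). To end at (-4,1) need (h-4)/2 right-steps and ((11-h)+1)/2 up-steps.
Sum over h with 4 ≤ h ≤ 10, h ≡ 0 (mod 2), 11-h ≡ 1 (mod 2):
h=4: C(11,4)·C(4,0)·C(7,4) = 330·1·35 = 11550
h=6: C(11,6)·C(6,1)·C(5,3) = 462·6·10 = 27720
h=8: C(11,8)·C(8,2)·C(3,2) = 165·28·3 = 13860
h=10: C(11,10)·C(10,3)·C(1,1) = 11·120·1 = 1320
Total favorable: 54450
Total paths: 4^11 = 4194304
P = 54450/4194304 = 27225/2097152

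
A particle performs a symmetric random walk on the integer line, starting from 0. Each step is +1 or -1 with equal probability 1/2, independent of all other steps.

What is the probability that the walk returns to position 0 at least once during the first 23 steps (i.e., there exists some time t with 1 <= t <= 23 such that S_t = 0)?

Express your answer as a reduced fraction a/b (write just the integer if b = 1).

Count via complement. Let g(t,s) = #length-t paths at position s with S_1..S_t all ≠ 0.
g(t,s) = g(t-1,s-1) + g(t-1,s+1) for s ≠ 0; g(t,0) = 0.
t=0: g(0,0)=1
t=1: g(1,-1)=1 g(1,1)=1
t=2: g(2,-2)=1 g(2,2)=1
t=3: g(3,-3)=1 g(3,-1)=1 g(3,1)=1 g(3,3)=1
t=4: g(4,-4)=1 g(4,-2)=2 g(4,2)=2 g(4,4)=1
t=5: g(5,-5)=1 g(5,-3)=3 g(5,-1)=2 g(5,1)=2 g(5,3)=3 g(5,5)=1
t=6: g(6,-6)=1 g(6,-4)=4 g(6,-2)=5 g(6,2)=5 g(6,4)=4 g(6,6)=1
t=7: g(7,-7)=1 g(7,-5)=5 g(7,-3)=9 g(7,-1)=5 g(7,1)=5 g(7,3)=9 g(7,5)=5 g(7,7)=1
t=8: g(8,-8)=1 g(8,-6)=6 g(8,-4)=14 g(8,-2)=14 g(8,2)=14 g(8,4)=14 g(8,6)=6 g(8,8)=1
t=9: g(9,-9)=1 g(9,-7)=7 g(9,-5)=20 g(9,-3)=28 g(9,-1)=14 g(9,1)=14 g(9,3)=28 g(9,5)=20 g(9,7)=7 g(9,9)=1
t=10: g(10,-10)=1 g(10,-8)=8 g(10,-6)=27 g(10,-4)=48 g(10,-2)=42 g(10,2)=42 g(10,4)=48 g(10,6)=27 g(10,8)=8 g(10,10)=1
t=11: g(11,-11)=1 g(11,-9)=9 g(11,-7)=35 g(11,-5)=75 g(11,-3)=90 g(11,-1)=42 g(11,1)=42 g(11,3)=90 g(11,5)=75 g(11,7)=35 g(11,9)=9 g(11,11)=1
t=12: g(12,-12)=1 g(12,-10)=10 g(12,-8)=44 g(12,-6)=110 g(12,-4)=165 g(12,-2)=132 g(12,2)=132 g(12,4)=165 g(12,6)=110 g(12,8)=44 g(12,10)=10 g(12,12)=1
t=13: g(13,-13)=1 g(13,-11)=11 g(13,-9)=54 g(13,-7)=154 g(13,-5)=275 g(13,-3)=297 g(13,-1)=132 g(13,1)=132 g(13,3)=297 g(13,5)=275 g(13,7)=154 g(13,9)=54 g(13,11)=11 g(13,13)=1
t=14: g(14,-14)=1 g(14,-12)=12 g(14,-10)=65 g(14,-8)=208 g(14,-6)=429 g(14,-4)=572 g(14,-2)=429 g(14,2)=429 g(14,4)=572 g(14,6)=429 g(14,8)=208 g(14,10)=65 g(14,12)=12 g(14,14)=1
t=15: g(15,-15)=1 g(15,-13)=13 g(15,-11)=77 g(15,-9)=273 g(15,-7)=637 g(15,-5)=1001 g(15,-3)=1001 g(15,-1)=429 g(15,1)=429 g(15,3)=1001 g(15,5)=1001 g(15,7)=637 g(15,9)=273 g(15,11)=77 g(15,13)=13 g(15,15)=1
t=16: g(16,-16)=1 g(16,-14)=14 g(16,-12)=90 g(16,-10)=350 g(16,-8)=910 g(16,-6)=1638 g(16,-4)=2002 g(16,-2)=1430 g(16,2)=1430 g(16,4)=2002 g(16,6)=1638 g(16,8)=910 g(16,10)=350 g(16,12)=90 g(16,14)=14 g(16,16)=1
t=17: g(17,-17)=1 g(17,-15)=15 g(17,-13)=104 g(17,-11)=440 g(17,-9)=1260 g(17,-7)=2548 g(17,-5)=3640 g(17,-3)=3432 g(17,-1)=1430 g(17,1)=1430 g(17,3)=3432 g(17,5)=3640 g(17,7)=2548 g(17,9)=1260 g(17,11)=440 g(17,13)=104 g(17,15)=15 g(17,17)=1
t=18: g(18,-18)=1 g(18,-16)=16 g(18,-14)=119 g(18,-12)=544 g(18,-10)=1700 g(18,-8)=3808 g(18,-6)=6188 g(18,-4)=7072 g(18,-2)=4862 g(18,2)=4862 g(18,4)=7072 g(18,6)=6188 g(18,8)=3808 g(18,10)=1700 g(18,12)=544 g(18,14)=119 g(18,16)=16 g(18,18)=1
t=19: g(19,-19)=1 g(19,-17)=17 g(19,-15)=135 g(19,-13)=663 g(19,-11)=2244 g(19,-9)=5508 g(19,-7)=9996 g(19,-5)=13260 g(19,-3)=11934 g(19,-1)=4862 g(19,1)=4862 g(19,3)=11934 g(19,5)=13260 g(19,7)=9996 g(19,9)=5508 g(19,11)=2244 g(19,13)=663 g(19,15)=135 g(19,17)=17 g(19,19)=1
t=20: g(20,-20)=1 g(20,-18)=18 g(20,-16)=152 g(20,-14)=798 g(20,-12)=2907 g(20,-10)=7752 g(20,-8)=15504 g(20,-6)=23256 g(20,-4)=25194 g(20,-2)=16796 g(20,2)=16796 g(20,4)=25194 g(20,6)=23256 g(20,8)=15504 g(20,10)=7752 g(20,12)=2907 g(20,14)=798 g(20,16)=152 g(20,18)=18 g(20,20)=1
t=21: g(21,-21)=1 g(21,-19)=19 g(21,-17)=170 g(21,-15)=950 g(21,-13)=3705 g(21,-11)=10659 g(21,-9)=23256 g(21,-7)=38760 g(21,-5)=48450 g(21,-3)=41990 g(21,-1)=16796 g(21,1)=16796 g(21,3)=41990 g(21,5)=48450 g(21,7)=38760 g(21,9)=23256 g(21,11)=10659 g(21,13)=3705 g(21,15)=950 g(21,17)=170 g(21,19)=19 g(21,21)=1
t=22: g(22,-22)=1 g(22,-20)=20 g(22,-18)=189 g(22,-16)=1120 g(22,-14)=4655 g(22,-12)=14364 g(22,-10)=33915 g(22,-8)=62016 g(22,-6)=87210 g(22,-4)=90440 g(22,-2)=58786 g(22,2)=58786 g(22,4)=90440 g(22,6)=87210 g(22,8)=62016 g(22,10)=33915 g(22,12)=14364 g(22,14)=4655 g(22,16)=1120 g(22,18)=189 g(22,20)=20 g(22,22)=1
t=23: g(23,-23)=1 g(23,-21)=21 g(23,-19)=209 g(23,-17)=1309 g(23,-15)=5775 g(23,-13)=19019 g(23,-11)=48279 g(23,-9)=95931 g(23,-7)=149226 g(23,-5)=177650 g(23,-3)=149226 g(23,-1)=58786 g(23,1)=58786 g(23,3)=149226 g(23,5)=177650 g(23,7)=149226 g(23,9)=95931 g(23,11)=48279 g(23,13)=19019 g(23,15)=5775 g(23,17)=1309 g(23,19)=209 g(23,21)=21 g(23,23)=1
Paths never hitting 0: Σ_s g(23,s) = 1410864
Paths hitting 0: 2^23 - 1410864 = 6977744
P = 6977744/8388608 = 436109/524288

Answer: 436109/524288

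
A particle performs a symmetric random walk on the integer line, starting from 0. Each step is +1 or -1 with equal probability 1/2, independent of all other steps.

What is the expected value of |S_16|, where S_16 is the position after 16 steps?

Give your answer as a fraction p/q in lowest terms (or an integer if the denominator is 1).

Answer: 6435/2048

Derivation:
S_16 takes values m ≡ 0 (mod 2) with |m| ≤ 16; P(S_16=m) = C(16,(16+m)/2)/2^16.
Total paths: 2^16 = 65536
Distribution: P(S=-16)=1/65536, P(S=-14)=16/65536, P(S=-12)=120/65536, P(S=-10)=560/65536, P(S=-8)=1820/65536, P(S=-6)=4368/65536, P(S=-4)=8008/65536, P(S=-2)=11440/65536, P(S=0)=12870/65536, P(S=2)=11440/65536, P(S=4)=8008/65536, P(S=6)=4368/65536, P(S=8)=1820/65536, P(S=10)=560/65536, P(S=12)=120/65536, P(S=14)=16/65536, P(S=16)=1/65536
E[|S_16|] = Σ_m |m|·P(S_16=m) = 205920/65536 = 6435/2048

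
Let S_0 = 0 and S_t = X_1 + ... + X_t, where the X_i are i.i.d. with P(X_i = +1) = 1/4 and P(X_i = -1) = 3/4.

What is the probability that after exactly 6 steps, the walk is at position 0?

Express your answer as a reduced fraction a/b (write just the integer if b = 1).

To be at 0 after 6 steps: need exactly 3 steps of +1 and 3 of -1.
Number of such sequences: C(6,3) = 20
Each has probability (1/4)^3 · (3/4)^3 = 27/4096
P = 20 · 27/4096 = 135/1024

Answer: 135/1024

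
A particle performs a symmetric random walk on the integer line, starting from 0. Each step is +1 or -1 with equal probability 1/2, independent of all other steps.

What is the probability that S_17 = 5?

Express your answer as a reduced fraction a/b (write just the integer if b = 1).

Answer: 1547/16384

Derivation:
To reach position 5 after 17 steps: need 11 steps of +1 and 6 of -1.
Favorable paths: C(17,11) = 12376
Total paths: 2^17 = 131072
P = 12376/131072 = 1547/16384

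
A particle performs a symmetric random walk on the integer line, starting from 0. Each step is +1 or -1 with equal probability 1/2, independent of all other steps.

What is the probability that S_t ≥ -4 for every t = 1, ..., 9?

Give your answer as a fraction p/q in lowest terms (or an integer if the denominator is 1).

Let f(t,s) = #length-t paths at position s with S_1..S_t all ≥ -4.
f(t,s) = f(t-1,s-1) + f(t-1,s+1) for s ≥ -4; f(t,s) = 0 for s < -4.
t=0: f(0,0)=1
t=1: f(1,-1)=1 f(1,1)=1
t=2: f(2,-2)=1 f(2,0)=2 f(2,2)=1
t=3: f(3,-3)=1 f(3,-1)=3 f(3,1)=3 f(3,3)=1
t=4: f(4,-4)=1 f(4,-2)=4 f(4,0)=6 f(4,2)=4 f(4,4)=1
t=5: f(5,-3)=5 f(5,-1)=10 f(5,1)=10 f(5,3)=5 f(5,5)=1
t=6: f(6,-4)=5 f(6,-2)=15 f(6,0)=20 f(6,2)=15 f(6,4)=6 f(6,6)=1
t=7: f(7,-3)=20 f(7,-1)=35 f(7,1)=35 f(7,3)=21 f(7,5)=7 f(7,7)=1
t=8: f(8,-4)=20 f(8,-2)=55 f(8,0)=70 f(8,2)=56 f(8,4)=28 f(8,6)=8 f(8,8)=1
t=9: f(9,-3)=75 f(9,-1)=125 f(9,1)=126 f(9,3)=84 f(9,5)=36 f(9,7)=9 f(9,9)=1
Σ_s f(9,s) = 456
P = 456/512 = 57/64

Answer: 57/64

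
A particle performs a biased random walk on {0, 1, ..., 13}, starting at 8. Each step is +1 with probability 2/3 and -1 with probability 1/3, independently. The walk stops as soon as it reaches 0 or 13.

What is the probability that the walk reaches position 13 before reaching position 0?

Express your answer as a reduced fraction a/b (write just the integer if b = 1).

Answer: 8160/8191

Derivation:
Biased walk: p = 2/3, q = 1/3, r = q/p = 1/2
Gambler's ruin: P(hit 13 before 0 | start at 8) = (1 - r^a)/(1 - r^N)
r^8 = 1/256; r^13 = 1/8192
P = (1 - 1/256) / (1 - 1/8192) = 255/256 / 8191/8192 = 8160/8191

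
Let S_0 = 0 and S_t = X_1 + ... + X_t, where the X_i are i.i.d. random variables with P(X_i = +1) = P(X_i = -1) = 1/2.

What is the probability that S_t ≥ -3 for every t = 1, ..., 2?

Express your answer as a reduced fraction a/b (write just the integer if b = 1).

Answer: 1

Derivation:
Let f(t,s) = #length-t paths at position s with S_1..S_t all ≥ -3.
f(t,s) = f(t-1,s-1) + f(t-1,s+1) for s ≥ -3; f(t,s) = 0 for s < -3.
t=0: f(0,0)=1
t=1: f(1,-1)=1 f(1,1)=1
t=2: f(2,-2)=1 f(2,0)=2 f(2,2)=1
Σ_s f(2,s) = 4
P = 4/4 = 1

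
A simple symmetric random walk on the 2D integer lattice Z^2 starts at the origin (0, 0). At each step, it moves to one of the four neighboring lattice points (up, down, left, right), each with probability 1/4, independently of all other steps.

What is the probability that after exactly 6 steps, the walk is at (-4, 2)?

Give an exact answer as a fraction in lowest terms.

Answer: 15/4096

Derivation:
Let h be the number of horizontal steps (so 6-h are vertical). To end at (-4,2) need (h-4)/2 right-steps and ((6-h)+2)/2 up-steps.
Sum over h with 4 ≤ h ≤ 4, h ≡ 0 (mod 2), 6-h ≡ 0 (mod 2):
h=4: C(6,4)·C(4,0)·C(2,2) = 15·1·1 = 15
Total favorable: 15
Total paths: 4^6 = 4096
P = 15/4096 = 15/4096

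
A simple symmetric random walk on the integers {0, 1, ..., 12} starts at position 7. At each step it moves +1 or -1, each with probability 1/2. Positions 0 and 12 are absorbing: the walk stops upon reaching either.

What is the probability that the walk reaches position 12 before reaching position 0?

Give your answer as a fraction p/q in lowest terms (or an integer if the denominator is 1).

Symmetric walk (p = 1/2): the harmonic-function argument gives P(hit 12 before 0 | start at 7) = a/N.
P = 7/12 = 7/12

Answer: 7/12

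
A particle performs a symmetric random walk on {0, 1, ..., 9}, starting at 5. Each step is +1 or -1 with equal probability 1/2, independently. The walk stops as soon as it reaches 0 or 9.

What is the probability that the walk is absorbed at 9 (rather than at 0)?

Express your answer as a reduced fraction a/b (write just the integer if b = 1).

Answer: 5/9

Derivation:
Symmetric walk (p = 1/2): the harmonic-function argument gives P(hit 9 before 0 | start at 5) = a/N.
P = 5/9 = 5/9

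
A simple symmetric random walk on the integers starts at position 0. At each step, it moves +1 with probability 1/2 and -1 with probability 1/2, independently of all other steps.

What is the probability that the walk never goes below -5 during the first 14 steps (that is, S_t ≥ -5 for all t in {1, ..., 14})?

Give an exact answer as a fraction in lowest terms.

Let f(t,s) = #length-t paths at position s with S_1..S_t all ≥ -5.
f(t,s) = f(t-1,s-1) + f(t-1,s+1) for s ≥ -5; f(t,s) = 0 for s < -5.
t=0: f(0,0)=1
t=1: f(1,-1)=1 f(1,1)=1
t=2: f(2,-2)=1 f(2,0)=2 f(2,2)=1
t=3: f(3,-3)=1 f(3,-1)=3 f(3,1)=3 f(3,3)=1
t=4: f(4,-4)=1 f(4,-2)=4 f(4,0)=6 f(4,2)=4 f(4,4)=1
t=5: f(5,-5)=1 f(5,-3)=5 f(5,-1)=10 f(5,1)=10 f(5,3)=5 f(5,5)=1
t=6: f(6,-4)=6 f(6,-2)=15 f(6,0)=20 f(6,2)=15 f(6,4)=6 f(6,6)=1
t=7: f(7,-5)=6 f(7,-3)=21 f(7,-1)=35 f(7,1)=35 f(7,3)=21 f(7,5)=7 f(7,7)=1
t=8: f(8,-4)=27 f(8,-2)=56 f(8,0)=70 f(8,2)=56 f(8,4)=28 f(8,6)=8 f(8,8)=1
t=9: f(9,-5)=27 f(9,-3)=83 f(9,-1)=126 f(9,1)=126 f(9,3)=84 f(9,5)=36 f(9,7)=9 f(9,9)=1
t=10: f(10,-4)=110 f(10,-2)=209 f(10,0)=252 f(10,2)=210 f(10,4)=120 f(10,6)=45 f(10,8)=10 f(10,10)=1
t=11: f(11,-5)=110 f(11,-3)=319 f(11,-1)=461 f(11,1)=462 f(11,3)=330 f(11,5)=165 f(11,7)=55 f(11,9)=11 f(11,11)=1
t=12: f(12,-4)=429 f(12,-2)=780 f(12,0)=923 f(12,2)=792 f(12,4)=495 f(12,6)=220 f(12,8)=66 f(12,10)=12 f(12,12)=1
t=13: f(13,-5)=429 f(13,-3)=1209 f(13,-1)=1703 f(13,1)=1715 f(13,3)=1287 f(13,5)=715 f(13,7)=286 f(13,9)=78 f(13,11)=13 f(13,13)=1
t=14: f(14,-4)=1638 f(14,-2)=2912 f(14,0)=3418 f(14,2)=3002 f(14,4)=2002 f(14,6)=1001 f(14,8)=364 f(14,10)=91 f(14,12)=14 f(14,14)=1
Σ_s f(14,s) = 14443
P = 14443/16384 = 14443/16384

Answer: 14443/16384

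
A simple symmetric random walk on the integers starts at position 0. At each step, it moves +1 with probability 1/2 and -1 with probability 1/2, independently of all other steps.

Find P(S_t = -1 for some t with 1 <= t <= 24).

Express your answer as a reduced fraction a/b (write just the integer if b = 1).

Answer: 3518265/4194304

Derivation:
Count via complement. Let g(t,s) = #length-t paths at position s with S_1..S_t all ≠ -1.
g(t,s) = g(t-1,s-1) + g(t-1,s+1) for s ≠ -1; g(t,-1) = 0.
t=0: g(0,0)=1
t=1: g(1,1)=1
t=2: g(2,0)=1 g(2,2)=1
t=3: g(3,1)=2 g(3,3)=1
t=4: g(4,0)=2 g(4,2)=3 g(4,4)=1
t=5: g(5,1)=5 g(5,3)=4 g(5,5)=1
t=6: g(6,0)=5 g(6,2)=9 g(6,4)=5 g(6,6)=1
t=7: g(7,1)=14 g(7,3)=14 g(7,5)=6 g(7,7)=1
t=8: g(8,0)=14 g(8,2)=28 g(8,4)=20 g(8,6)=7 g(8,8)=1
t=9: g(9,1)=42 g(9,3)=48 g(9,5)=27 g(9,7)=8 g(9,9)=1
t=10: g(10,0)=42 g(10,2)=90 g(10,4)=75 g(10,6)=35 g(10,8)=9 g(10,10)=1
t=11: g(11,1)=132 g(11,3)=165 g(11,5)=110 g(11,7)=44 g(11,9)=10 g(11,11)=1
t=12: g(12,0)=132 g(12,2)=297 g(12,4)=275 g(12,6)=154 g(12,8)=54 g(12,10)=11 g(12,12)=1
t=13: g(13,1)=429 g(13,3)=572 g(13,5)=429 g(13,7)=208 g(13,9)=65 g(13,11)=12 g(13,13)=1
t=14: g(14,0)=429 g(14,2)=1001 g(14,4)=1001 g(14,6)=637 g(14,8)=273 g(14,10)=77 g(14,12)=13 g(14,14)=1
t=15: g(15,1)=1430 g(15,3)=2002 g(15,5)=1638 g(15,7)=910 g(15,9)=350 g(15,11)=90 g(15,13)=14 g(15,15)=1
t=16: g(16,0)=1430 g(16,2)=3432 g(16,4)=3640 g(16,6)=2548 g(16,8)=1260 g(16,10)=440 g(16,12)=104 g(16,14)=15 g(16,16)=1
t=17: g(17,1)=4862 g(17,3)=7072 g(17,5)=6188 g(17,7)=3808 g(17,9)=1700 g(17,11)=544 g(17,13)=119 g(17,15)=16 g(17,17)=1
t=18: g(18,0)=4862 g(18,2)=11934 g(18,4)=13260 g(18,6)=9996 g(18,8)=5508 g(18,10)=2244 g(18,12)=663 g(18,14)=135 g(18,16)=17 g(18,18)=1
t=19: g(19,1)=16796 g(19,3)=25194 g(19,5)=23256 g(19,7)=15504 g(19,9)=7752 g(19,11)=2907 g(19,13)=798 g(19,15)=152 g(19,17)=18 g(19,19)=1
t=20: g(20,0)=16796 g(20,2)=41990 g(20,4)=48450 g(20,6)=38760 g(20,8)=23256 g(20,10)=10659 g(20,12)=3705 g(20,14)=950 g(20,16)=170 g(20,18)=19 g(20,20)=1
t=21: g(21,1)=58786 g(21,3)=90440 g(21,5)=87210 g(21,7)=62016 g(21,9)=33915 g(21,11)=14364 g(21,13)=4655 g(21,15)=1120 g(21,17)=189 g(21,19)=20 g(21,21)=1
t=22: g(22,0)=58786 g(22,2)=149226 g(22,4)=177650 g(22,6)=149226 g(22,8)=95931 g(22,10)=48279 g(22,12)=19019 g(22,14)=5775 g(22,16)=1309 g(22,18)=209 g(22,20)=21 g(22,22)=1
t=23: g(23,1)=208012 g(23,3)=326876 g(23,5)=326876 g(23,7)=245157 g(23,9)=144210 g(23,11)=67298 g(23,13)=24794 g(23,15)=7084 g(23,17)=1518 g(23,19)=230 g(23,21)=22 g(23,23)=1
t=24: g(24,0)=208012 g(24,2)=534888 g(24,4)=653752 g(24,6)=572033 g(24,8)=389367 g(24,10)=211508 g(24,12)=92092 g(24,14)=31878 g(24,16)=8602 g(24,18)=1748 g(24,20)=252 g(24,22)=23 g(24,24)=1
Paths never hitting -1: Σ_s g(24,s) = 2704156
Paths hitting -1: 2^24 - 2704156 = 14073060
P = 14073060/16777216 = 3518265/4194304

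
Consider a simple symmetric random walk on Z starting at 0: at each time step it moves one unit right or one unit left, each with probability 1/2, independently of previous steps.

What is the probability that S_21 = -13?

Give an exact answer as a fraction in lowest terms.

Answer: 5985/2097152

Derivation:
To reach position -13 after 21 steps: need 4 steps of +1 and 17 of -1.
Favorable paths: C(21,4) = 5985
Total paths: 2^21 = 2097152
P = 5985/2097152 = 5985/2097152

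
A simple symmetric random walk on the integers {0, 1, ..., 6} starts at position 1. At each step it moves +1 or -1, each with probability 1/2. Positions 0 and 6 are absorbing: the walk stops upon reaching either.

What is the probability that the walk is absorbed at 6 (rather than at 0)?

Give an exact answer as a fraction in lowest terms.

Symmetric walk (p = 1/2): the harmonic-function argument gives P(hit 6 before 0 | start at 1) = a/N.
P = 1/6 = 1/6

Answer: 1/6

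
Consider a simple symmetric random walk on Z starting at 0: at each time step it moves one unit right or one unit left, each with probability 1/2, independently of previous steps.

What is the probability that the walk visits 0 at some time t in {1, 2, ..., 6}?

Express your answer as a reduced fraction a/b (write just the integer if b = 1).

Answer: 11/16

Derivation:
Count via complement. Let g(t,s) = #length-t paths at position s with S_1..S_t all ≠ 0.
g(t,s) = g(t-1,s-1) + g(t-1,s+1) for s ≠ 0; g(t,0) = 0.
t=0: g(0,0)=1
t=1: g(1,-1)=1 g(1,1)=1
t=2: g(2,-2)=1 g(2,2)=1
t=3: g(3,-3)=1 g(3,-1)=1 g(3,1)=1 g(3,3)=1
t=4: g(4,-4)=1 g(4,-2)=2 g(4,2)=2 g(4,4)=1
t=5: g(5,-5)=1 g(5,-3)=3 g(5,-1)=2 g(5,1)=2 g(5,3)=3 g(5,5)=1
t=6: g(6,-6)=1 g(6,-4)=4 g(6,-2)=5 g(6,2)=5 g(6,4)=4 g(6,6)=1
Paths never hitting 0: Σ_s g(6,s) = 20
Paths hitting 0: 2^6 - 20 = 44
P = 44/64 = 11/16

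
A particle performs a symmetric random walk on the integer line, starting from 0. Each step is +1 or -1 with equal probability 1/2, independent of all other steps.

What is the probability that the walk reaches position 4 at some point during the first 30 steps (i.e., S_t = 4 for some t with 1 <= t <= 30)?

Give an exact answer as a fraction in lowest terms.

Answer: 15875597/33554432

Derivation:
Count via complement. Let g(t,s) = #length-t paths at position s with S_1..S_t all ≠ 4.
g(t,s) = g(t-1,s-1) + g(t-1,s+1) for s ≠ 4; g(t,4) = 0.
t=0: g(0,0)=1
t=1: g(1,-1)=1 g(1,1)=1
t=2: g(2,-2)=1 g(2,0)=2 g(2,2)=1
t=3: g(3,-3)=1 g(3,-1)=3 g(3,1)=3 g(3,3)=1
t=4: g(4,-4)=1 g(4,-2)=4 g(4,0)=6 g(4,2)=4
t=5: g(5,-5)=1 g(5,-3)=5 g(5,-1)=10 g(5,1)=10 g(5,3)=4
t=6: g(6,-6)=1 g(6,-4)=6 g(6,-2)=15 g(6,0)=20 g(6,2)=14
t=7: g(7,-7)=1 g(7,-5)=7 g(7,-3)=21 g(7,-1)=35 g(7,1)=34 g(7,3)=14
t=8: g(8,-8)=1 g(8,-6)=8 g(8,-4)=28 g(8,-2)=56 g(8,0)=69 g(8,2)=48
t=9: g(9,-9)=1 g(9,-7)=9 g(9,-5)=36 g(9,-3)=84 g(9,-1)=125 g(9,1)=117 g(9,3)=48
t=10: g(10,-10)=1 g(10,-8)=10 g(10,-6)=45 g(10,-4)=120 g(10,-2)=209 g(10,0)=242 g(10,2)=165
t=11: g(11,-11)=1 g(11,-9)=11 g(11,-7)=55 g(11,-5)=165 g(11,-3)=329 g(11,-1)=451 g(11,1)=407 g(11,3)=165
t=12: g(12,-12)=1 g(12,-10)=12 g(12,-8)=66 g(12,-6)=220 g(12,-4)=494 g(12,-2)=780 g(12,0)=858 g(12,2)=572
t=13: g(13,-13)=1 g(13,-11)=13 g(13,-9)=78 g(13,-7)=286 g(13,-5)=714 g(13,-3)=1274 g(13,-1)=1638 g(13,1)=1430 g(13,3)=572
t=14: g(14,-14)=1 g(14,-12)=14 g(14,-10)=91 g(14,-8)=364 g(14,-6)=1000 g(14,-4)=1988 g(14,-2)=2912 g(14,0)=3068 g(14,2)=2002
t=15: g(15,-15)=1 g(15,-13)=15 g(15,-11)=105 g(15,-9)=455 g(15,-7)=1364 g(15,-5)=2988 g(15,-3)=4900 g(15,-1)=5980 g(15,1)=5070 g(15,3)=2002
t=16: g(16,-16)=1 g(16,-14)=16 g(16,-12)=120 g(16,-10)=560 g(16,-8)=1819 g(16,-6)=4352 g(16,-4)=7888 g(16,-2)=10880 g(16,0)=11050 g(16,2)=7072
t=17: g(17,-17)=1 g(17,-15)=17 g(17,-13)=136 g(17,-11)=680 g(17,-9)=2379 g(17,-7)=6171 g(17,-5)=12240 g(17,-3)=18768 g(17,-1)=21930 g(17,1)=18122 g(17,3)=7072
t=18: g(18,-18)=1 g(18,-16)=18 g(18,-14)=153 g(18,-12)=816 g(18,-10)=3059 g(18,-8)=8550 g(18,-6)=18411 g(18,-4)=31008 g(18,-2)=40698 g(18,0)=40052 g(18,2)=25194
t=19: g(19,-19)=1 g(19,-17)=19 g(19,-15)=171 g(19,-13)=969 g(19,-11)=3875 g(19,-9)=11609 g(19,-7)=26961 g(19,-5)=49419 g(19,-3)=71706 g(19,-1)=80750 g(19,1)=65246 g(19,3)=25194
t=20: g(20,-20)=1 g(20,-18)=20 g(20,-16)=190 g(20,-14)=1140 g(20,-12)=4844 g(20,-10)=15484 g(20,-8)=38570 g(20,-6)=76380 g(20,-4)=121125 g(20,-2)=152456 g(20,0)=145996 g(20,2)=90440
t=21: g(21,-21)=1 g(21,-19)=21 g(21,-17)=210 g(21,-15)=1330 g(21,-13)=5984 g(21,-11)=20328 g(21,-9)=54054 g(21,-7)=114950 g(21,-5)=197505 g(21,-3)=273581 g(21,-1)=298452 g(21,1)=236436 g(21,3)=90440
t=22: g(22,-22)=1 g(22,-20)=22 g(22,-18)=231 g(22,-16)=1540 g(22,-14)=7314 g(22,-12)=26312 g(22,-10)=74382 g(22,-8)=169004 g(22,-6)=312455 g(22,-4)=471086 g(22,-2)=572033 g(22,0)=534888 g(22,2)=326876
t=23: g(23,-23)=1 g(23,-21)=23 g(23,-19)=253 g(23,-17)=1771 g(23,-15)=8854 g(23,-13)=33626 g(23,-11)=100694 g(23,-9)=243386 g(23,-7)=481459 g(23,-5)=783541 g(23,-3)=1043119 g(23,-1)=1106921 g(23,1)=861764 g(23,3)=326876
t=24: g(24,-24)=1 g(24,-22)=24 g(24,-20)=276 g(24,-18)=2024 g(24,-16)=10625 g(24,-14)=42480 g(24,-12)=134320 g(24,-10)=344080 g(24,-8)=724845 g(24,-6)=1265000 g(24,-4)=1826660 g(24,-2)=2150040 g(24,0)=1968685 g(24,2)=1188640
t=25: g(25,-25)=1 g(25,-23)=25 g(25,-21)=300 g(25,-19)=2300 g(25,-17)=12649 g(25,-15)=53105 g(25,-13)=176800 g(25,-11)=478400 g(25,-9)=1068925 g(25,-7)=1989845 g(25,-5)=3091660 g(25,-3)=3976700 g(25,-1)=4118725 g(25,1)=3157325 g(25,3)=1188640
t=26: g(26,-26)=1 g(26,-24)=26 g(26,-22)=325 g(26,-20)=2600 g(26,-18)=14949 g(26,-16)=65754 g(26,-14)=229905 g(26,-12)=655200 g(26,-10)=1547325 g(26,-8)=3058770 g(26,-6)=5081505 g(26,-4)=7068360 g(26,-2)=8095425 g(26,0)=7276050 g(26,2)=4345965
t=27: g(27,-27)=1 g(27,-25)=27 g(27,-23)=351 g(27,-21)=2925 g(27,-19)=17549 g(27,-17)=80703 g(27,-15)=295659 g(27,-13)=885105 g(27,-11)=2202525 g(27,-9)=4606095 g(27,-7)=8140275 g(27,-5)=12149865 g(27,-3)=15163785 g(27,-1)=15371475 g(27,1)=11622015 g(27,3)=4345965
t=28: g(28,-28)=1 g(28,-26)=28 g(28,-24)=378 g(28,-22)=3276 g(28,-20)=20474 g(28,-18)=98252 g(28,-16)=376362 g(28,-14)=1180764 g(28,-12)=3087630 g(28,-10)=6808620 g(28,-8)=12746370 g(28,-6)=20290140 g(28,-4)=27313650 g(28,-2)=30535260 g(28,0)=26993490 g(28,2)=15967980
t=29: g(29,-29)=1 g(29,-27)=29 g(29,-25)=406 g(29,-23)=3654 g(29,-21)=23750 g(29,-19)=118726 g(29,-17)=474614 g(29,-15)=1557126 g(29,-13)=4268394 g(29,-11)=9896250 g(29,-9)=19554990 g(29,-7)=33036510 g(29,-5)=47603790 g(29,-3)=57848910 g(29,-1)=57528750 g(29,1)=42961470 g(29,3)=15967980
t=30: g(30,-30)=1 g(30,-28)=30 g(30,-26)=435 g(30,-24)=4060 g(30,-22)=27404 g(30,-20)=142476 g(30,-18)=593340 g(30,-16)=2031740 g(30,-14)=5825520 g(30,-12)=14164644 g(30,-10)=29451240 g(30,-8)=52591500 g(30,-6)=80640300 g(30,-4)=105452700 g(30,-2)=115377660 g(30,0)=100490220 g(30,2)=58929450
Paths never hitting 4: Σ_s g(30,s) = 565722720
Paths hitting 4: 2^30 - 565722720 = 508019104
P = 508019104/1073741824 = 15875597/33554432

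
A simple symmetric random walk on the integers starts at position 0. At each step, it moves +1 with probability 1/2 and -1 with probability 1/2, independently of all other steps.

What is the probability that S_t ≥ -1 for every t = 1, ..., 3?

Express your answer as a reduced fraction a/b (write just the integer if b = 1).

Answer: 3/4

Derivation:
Let f(t,s) = #length-t paths at position s with S_1..S_t all ≥ -1.
f(t,s) = f(t-1,s-1) + f(t-1,s+1) for s ≥ -1; f(t,s) = 0 for s < -1.
t=0: f(0,0)=1
t=1: f(1,-1)=1 f(1,1)=1
t=2: f(2,0)=2 f(2,2)=1
t=3: f(3,-1)=2 f(3,1)=3 f(3,3)=1
Σ_s f(3,s) = 6
P = 6/8 = 3/4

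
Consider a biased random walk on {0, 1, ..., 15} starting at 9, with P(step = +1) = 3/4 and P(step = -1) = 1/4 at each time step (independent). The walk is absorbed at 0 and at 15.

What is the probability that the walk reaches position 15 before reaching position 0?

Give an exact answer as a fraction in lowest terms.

Biased walk: p = 3/4, q = 1/4, r = q/p = 1/3
Gambler's ruin: P(hit 15 before 0 | start at 9) = (1 - r^a)/(1 - r^N)
r^9 = 1/19683; r^15 = 1/14348907
P = (1 - 1/19683) / (1 - 1/14348907) = 19682/19683 / 14348906/14348907 = 551853/551881

Answer: 551853/551881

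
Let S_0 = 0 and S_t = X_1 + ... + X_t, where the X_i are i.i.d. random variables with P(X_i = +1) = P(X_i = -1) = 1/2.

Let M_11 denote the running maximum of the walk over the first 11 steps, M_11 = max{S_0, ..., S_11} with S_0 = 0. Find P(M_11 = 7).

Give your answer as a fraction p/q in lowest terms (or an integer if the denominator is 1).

Answer: 55/2048

Derivation:
Let M_11 = max(S_0,...,S_11). Use the reflection principle: for j ≥ 1, #{paths with M_11 ≥ j} = #{S_11 ≥ j} + #{S_11 ≥ j+1}.
By reflection, #{M_11 ≥ 7} = #{S_11 ≥ 7} + #{S_11 ≥ 8} = 67 + 12 = 79.
#{M_11 ≥ 8} = #{S_11 ≥ 8} + #{S_11 ≥ 9} = 12 + 12 = 24.
#{M_11 = 7} = 79 - 24 = 55.
P(M_11 = 7) = 55/2048 = 55/2048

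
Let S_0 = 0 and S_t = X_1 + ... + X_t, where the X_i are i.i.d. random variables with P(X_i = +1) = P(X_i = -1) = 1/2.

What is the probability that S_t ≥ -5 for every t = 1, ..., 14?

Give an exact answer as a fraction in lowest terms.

Let f(t,s) = #length-t paths at position s with S_1..S_t all ≥ -5.
f(t,s) = f(t-1,s-1) + f(t-1,s+1) for s ≥ -5; f(t,s) = 0 for s < -5.
t=0: f(0,0)=1
t=1: f(1,-1)=1 f(1,1)=1
t=2: f(2,-2)=1 f(2,0)=2 f(2,2)=1
t=3: f(3,-3)=1 f(3,-1)=3 f(3,1)=3 f(3,3)=1
t=4: f(4,-4)=1 f(4,-2)=4 f(4,0)=6 f(4,2)=4 f(4,4)=1
t=5: f(5,-5)=1 f(5,-3)=5 f(5,-1)=10 f(5,1)=10 f(5,3)=5 f(5,5)=1
t=6: f(6,-4)=6 f(6,-2)=15 f(6,0)=20 f(6,2)=15 f(6,4)=6 f(6,6)=1
t=7: f(7,-5)=6 f(7,-3)=21 f(7,-1)=35 f(7,1)=35 f(7,3)=21 f(7,5)=7 f(7,7)=1
t=8: f(8,-4)=27 f(8,-2)=56 f(8,0)=70 f(8,2)=56 f(8,4)=28 f(8,6)=8 f(8,8)=1
t=9: f(9,-5)=27 f(9,-3)=83 f(9,-1)=126 f(9,1)=126 f(9,3)=84 f(9,5)=36 f(9,7)=9 f(9,9)=1
t=10: f(10,-4)=110 f(10,-2)=209 f(10,0)=252 f(10,2)=210 f(10,4)=120 f(10,6)=45 f(10,8)=10 f(10,10)=1
t=11: f(11,-5)=110 f(11,-3)=319 f(11,-1)=461 f(11,1)=462 f(11,3)=330 f(11,5)=165 f(11,7)=55 f(11,9)=11 f(11,11)=1
t=12: f(12,-4)=429 f(12,-2)=780 f(12,0)=923 f(12,2)=792 f(12,4)=495 f(12,6)=220 f(12,8)=66 f(12,10)=12 f(12,12)=1
t=13: f(13,-5)=429 f(13,-3)=1209 f(13,-1)=1703 f(13,1)=1715 f(13,3)=1287 f(13,5)=715 f(13,7)=286 f(13,9)=78 f(13,11)=13 f(13,13)=1
t=14: f(14,-4)=1638 f(14,-2)=2912 f(14,0)=3418 f(14,2)=3002 f(14,4)=2002 f(14,6)=1001 f(14,8)=364 f(14,10)=91 f(14,12)=14 f(14,14)=1
Σ_s f(14,s) = 14443
P = 14443/16384 = 14443/16384

Answer: 14443/16384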